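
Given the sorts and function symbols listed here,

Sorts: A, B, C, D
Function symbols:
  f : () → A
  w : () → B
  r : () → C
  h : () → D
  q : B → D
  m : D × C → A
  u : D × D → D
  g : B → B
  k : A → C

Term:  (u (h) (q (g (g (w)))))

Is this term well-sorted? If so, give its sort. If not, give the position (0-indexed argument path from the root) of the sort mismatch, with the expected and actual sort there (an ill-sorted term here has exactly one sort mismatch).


well-sorted; sort = D

  (h) : D
        (w) : B
      (g (w)) : B
    (g (g (w))) : B
  (q (g (g (w)))) : D
(u (h) (q (g (g (w))))) : D


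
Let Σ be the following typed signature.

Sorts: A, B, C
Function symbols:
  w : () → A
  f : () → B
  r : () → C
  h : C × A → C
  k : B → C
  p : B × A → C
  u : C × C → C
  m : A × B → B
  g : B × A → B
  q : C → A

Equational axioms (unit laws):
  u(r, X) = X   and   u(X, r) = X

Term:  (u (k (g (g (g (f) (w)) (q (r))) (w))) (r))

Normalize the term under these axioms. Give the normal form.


1. (u (k (g (g (g (f) (w)) (q (r))) (w))) (r))  →  (k (g (g (g (f) (w)) (q (r))) (w)))

normal form = (k (g (g (g (f) (w)) (q (r))) (w)))


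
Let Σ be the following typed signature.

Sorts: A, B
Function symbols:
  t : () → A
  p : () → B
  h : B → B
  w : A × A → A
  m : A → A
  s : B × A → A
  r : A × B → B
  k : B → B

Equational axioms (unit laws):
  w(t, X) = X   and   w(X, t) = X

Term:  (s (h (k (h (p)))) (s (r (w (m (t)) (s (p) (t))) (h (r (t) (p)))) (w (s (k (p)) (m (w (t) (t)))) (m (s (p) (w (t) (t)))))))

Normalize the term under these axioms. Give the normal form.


1. (s (h (k (h (p)))) (s (r (w (m (t)) (s (p) (t))) (h (r (t) (p)))) (w (s (k (p)) (m (w (t) (t)))) (m (s (p) (w (t) (t)))))))  →  (s (h (k (h (p)))) (s (r (w (m (t)) (s (p) (t))) (h (r (t) (p)))) (w (s (k (p)) (m (t))) (m (s (p) (w (t) (t)))))))
2. (s (h (k (h (p)))) (s (r (w (m (t)) (s (p) (t))) (h (r (t) (p)))) (w (s (k (p)) (m (t))) (m (s (p) (w (t) (t)))))))  →  (s (h (k (h (p)))) (s (r (w (m (t)) (s (p) (t))) (h (r (t) (p)))) (w (s (k (p)) (m (t))) (m (s (p) (t))))))

normal form = (s (h (k (h (p)))) (s (r (w (m (t)) (s (p) (t))) (h (r (t) (p)))) (w (s (k (p)) (m (t))) (m (s (p) (t))))))


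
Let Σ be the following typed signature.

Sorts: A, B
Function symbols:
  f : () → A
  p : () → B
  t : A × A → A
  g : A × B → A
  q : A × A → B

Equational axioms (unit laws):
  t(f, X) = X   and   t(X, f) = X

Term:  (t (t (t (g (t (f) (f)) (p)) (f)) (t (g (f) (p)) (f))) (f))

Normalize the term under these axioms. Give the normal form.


1. (t (t (t (g (t (f) (f)) (p)) (f)) (t (g (f) (p)) (f))) (f))  →  (t (t (g (t (f) (f)) (p)) (f)) (t (g (f) (p)) (f)))
2. (t (t (g (t (f) (f)) (p)) (f)) (t (g (f) (p)) (f)))  →  (t (g (t (f) (f)) (p)) (t (g (f) (p)) (f)))
3. (t (g (t (f) (f)) (p)) (t (g (f) (p)) (f)))  →  (t (g (f) (p)) (t (g (f) (p)) (f)))
4. (t (g (f) (p)) (t (g (f) (p)) (f)))  →  (t (g (f) (p)) (g (f) (p)))

normal form = (t (g (f) (p)) (g (f) (p)))


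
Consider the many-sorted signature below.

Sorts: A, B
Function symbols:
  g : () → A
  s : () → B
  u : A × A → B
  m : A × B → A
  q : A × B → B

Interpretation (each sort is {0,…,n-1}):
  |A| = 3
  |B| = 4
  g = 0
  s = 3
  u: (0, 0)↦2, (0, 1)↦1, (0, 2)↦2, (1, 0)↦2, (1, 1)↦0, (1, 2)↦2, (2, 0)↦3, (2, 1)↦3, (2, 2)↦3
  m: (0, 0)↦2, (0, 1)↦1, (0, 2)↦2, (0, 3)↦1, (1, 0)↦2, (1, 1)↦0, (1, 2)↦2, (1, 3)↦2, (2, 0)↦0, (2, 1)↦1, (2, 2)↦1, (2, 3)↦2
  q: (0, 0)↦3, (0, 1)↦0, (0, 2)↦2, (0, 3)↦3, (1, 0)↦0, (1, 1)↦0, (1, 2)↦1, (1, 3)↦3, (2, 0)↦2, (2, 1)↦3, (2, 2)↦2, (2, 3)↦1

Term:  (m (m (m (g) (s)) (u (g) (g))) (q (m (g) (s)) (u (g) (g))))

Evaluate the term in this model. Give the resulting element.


  g = 0
  s = 3
  (m (g) (s)) = m(0, 3) = 1
  g = 0
  g = 0
  (u (g) (g)) = u(0, 0) = 2
  (m (m (g) (s)) (u (g) (g))) = m(1, 2) = 2
  g = 0
  s = 3
  (m (g) (s)) = m(0, 3) = 1
  g = 0
  g = 0
  (u (g) (g)) = u(0, 0) = 2
  (q (m (g) (s)) (u (g) (g))) = q(1, 2) = 1
  (m (m (m (g) (s)) (u (g) (g))) (q (m (g) (s)) (u (g) (g)))) = m(2, 1) = 1

value = 1


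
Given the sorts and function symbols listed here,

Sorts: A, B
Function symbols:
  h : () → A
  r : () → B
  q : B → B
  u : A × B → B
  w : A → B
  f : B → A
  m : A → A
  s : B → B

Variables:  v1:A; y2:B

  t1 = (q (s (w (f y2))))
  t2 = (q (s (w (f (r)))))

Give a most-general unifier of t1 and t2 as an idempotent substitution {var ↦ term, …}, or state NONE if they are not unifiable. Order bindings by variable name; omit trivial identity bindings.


{y2 ↦ (r)}


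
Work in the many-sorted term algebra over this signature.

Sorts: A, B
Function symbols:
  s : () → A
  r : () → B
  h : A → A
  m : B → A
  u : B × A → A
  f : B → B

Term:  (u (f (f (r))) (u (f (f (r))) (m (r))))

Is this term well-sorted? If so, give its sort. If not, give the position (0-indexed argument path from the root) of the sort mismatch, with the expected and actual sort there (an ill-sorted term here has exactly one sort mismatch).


      (r) : B
    (f (r)) : B
  (f (f (r))) : B
        (r) : B
      (f (r)) : B
    (f (f (r))) : B
      (r) : B
    (m (r)) : A
  (u (f (f (r))) (m (r))) : A
(u (f (f (r))) (u (f (f (r))) (m (r)))) : A

well-sorted; sort = A


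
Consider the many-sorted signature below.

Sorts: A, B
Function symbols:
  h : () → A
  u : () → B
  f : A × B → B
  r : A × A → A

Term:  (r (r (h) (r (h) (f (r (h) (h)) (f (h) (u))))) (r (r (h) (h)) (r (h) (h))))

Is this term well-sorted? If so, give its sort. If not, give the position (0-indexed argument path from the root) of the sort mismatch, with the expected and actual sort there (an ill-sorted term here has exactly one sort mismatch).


    (h) : A
      (h) : A
          (h) : A
          (h) : A
        (r (h) (h)) : A
          (h) : A
          (u) : B
        (f (h) (u)) : B
      (f (r (h) (h)) (f (h) (u))) : B
    (r (h) (f (r (h) (h)) (f (h) (u)))) : ✗ arg 1 at [0, 1, 1] has sort B, expected A
      (h) : A
      (h) : A
    (r (h) (h)) : A
      (h) : A
      (h) : A
    (r (h) (h)) : A
  (r (r (h) (h)) (r (h) (h))) : A

ill-sorted at position [0, 1, 1]: expected A, got B


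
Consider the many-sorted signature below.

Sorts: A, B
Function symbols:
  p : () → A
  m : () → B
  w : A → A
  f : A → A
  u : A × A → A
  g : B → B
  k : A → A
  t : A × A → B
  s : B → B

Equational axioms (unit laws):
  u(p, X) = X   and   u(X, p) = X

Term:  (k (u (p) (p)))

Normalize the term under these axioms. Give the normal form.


1. (k (u (p) (p)))  →  (k (p))

normal form = (k (p))


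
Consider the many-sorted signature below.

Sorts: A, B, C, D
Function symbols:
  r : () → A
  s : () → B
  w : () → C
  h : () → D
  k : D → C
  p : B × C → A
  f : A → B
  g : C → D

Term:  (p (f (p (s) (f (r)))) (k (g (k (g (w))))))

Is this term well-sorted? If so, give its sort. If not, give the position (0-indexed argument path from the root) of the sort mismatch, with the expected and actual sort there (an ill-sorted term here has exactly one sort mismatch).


ill-sorted at position [0, 0, 1]: expected C, got B

      (s) : B
        (r) : A
      (f (r)) : B
    (p (s) (f (r))) : ✗ arg 1 at [0, 0, 1] has sort B, expected C
          (w) : C
        (g (w)) : D
      (k (g (w))) : C
    (g (k (g (w)))) : D
  (k (g (k (g (w))))) : C


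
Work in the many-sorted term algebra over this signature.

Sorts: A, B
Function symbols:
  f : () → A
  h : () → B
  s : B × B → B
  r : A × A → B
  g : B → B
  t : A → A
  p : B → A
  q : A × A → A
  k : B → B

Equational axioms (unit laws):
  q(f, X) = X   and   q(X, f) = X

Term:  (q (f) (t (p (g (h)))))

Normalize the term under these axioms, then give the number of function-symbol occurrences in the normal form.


1. (q (f) (t (p (g (h)))))  →  (t (p (g (h))))
normal form: (t (p (g (h))))

size = 4


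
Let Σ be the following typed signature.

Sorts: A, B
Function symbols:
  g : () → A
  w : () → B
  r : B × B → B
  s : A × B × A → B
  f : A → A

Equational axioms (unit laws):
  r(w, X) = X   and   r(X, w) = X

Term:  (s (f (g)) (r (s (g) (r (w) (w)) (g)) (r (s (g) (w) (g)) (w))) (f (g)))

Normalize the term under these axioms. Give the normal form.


normal form = (s (f (g)) (r (s (g) (w) (g)) (s (g) (w) (g))) (f (g)))

1. (s (f (g)) (r (s (g) (r (w) (w)) (g)) (r (s (g) (w) (g)) (w))) (f (g)))  →  (s (f (g)) (r (s (g) (w) (g)) (r (s (g) (w) (g)) (w))) (f (g)))
2. (s (f (g)) (r (s (g) (w) (g)) (r (s (g) (w) (g)) (w))) (f (g)))  →  (s (f (g)) (r (s (g) (w) (g)) (s (g) (w) (g))) (f (g)))


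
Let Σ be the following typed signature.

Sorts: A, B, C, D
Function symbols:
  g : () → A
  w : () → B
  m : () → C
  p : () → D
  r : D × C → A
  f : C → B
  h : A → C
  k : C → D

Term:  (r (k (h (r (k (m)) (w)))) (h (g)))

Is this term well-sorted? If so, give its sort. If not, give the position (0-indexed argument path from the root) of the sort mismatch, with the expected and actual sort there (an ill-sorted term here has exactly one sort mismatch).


          (m) : C
        (k (m)) : D
        (w) : B
      (r (k (m)) (w)) : ✗ arg 1 at [0, 0, 0, 1] has sort B, expected C
    (g) : A
  (h (g)) : C

ill-sorted at position [0, 0, 0, 1]: expected C, got B


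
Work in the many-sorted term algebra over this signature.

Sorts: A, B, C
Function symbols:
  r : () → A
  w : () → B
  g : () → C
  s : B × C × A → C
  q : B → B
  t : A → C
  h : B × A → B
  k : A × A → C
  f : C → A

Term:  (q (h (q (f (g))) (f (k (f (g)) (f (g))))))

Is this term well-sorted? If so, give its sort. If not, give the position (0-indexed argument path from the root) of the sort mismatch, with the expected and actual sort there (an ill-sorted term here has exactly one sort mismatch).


ill-sorted at position [0, 0, 0]: expected B, got A

        (g) : C
      (f (g)) : A
    (q (f (g))) : ✗ arg 0 at [0, 0, 0] has sort A, expected B
          (g) : C
        (f (g)) : A
          (g) : C
        (f (g)) : A
      (k (f (g)) (f (g))) : C
    (f (k (f (g)) (f (g)))) : A


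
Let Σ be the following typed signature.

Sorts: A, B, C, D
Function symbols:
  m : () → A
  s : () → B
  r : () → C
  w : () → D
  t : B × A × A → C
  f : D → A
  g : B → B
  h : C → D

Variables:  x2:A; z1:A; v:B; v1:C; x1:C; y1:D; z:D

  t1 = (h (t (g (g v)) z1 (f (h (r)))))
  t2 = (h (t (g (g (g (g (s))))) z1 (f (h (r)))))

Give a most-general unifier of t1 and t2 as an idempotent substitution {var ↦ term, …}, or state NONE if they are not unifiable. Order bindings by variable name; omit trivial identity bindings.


{v ↦ (g (g (s)))}


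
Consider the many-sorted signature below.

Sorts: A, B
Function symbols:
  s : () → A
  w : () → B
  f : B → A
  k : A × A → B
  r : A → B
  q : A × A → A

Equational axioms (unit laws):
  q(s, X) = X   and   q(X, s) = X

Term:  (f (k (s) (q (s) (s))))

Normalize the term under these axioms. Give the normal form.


1. (f (k (s) (q (s) (s))))  →  (f (k (s) (s)))

normal form = (f (k (s) (s)))


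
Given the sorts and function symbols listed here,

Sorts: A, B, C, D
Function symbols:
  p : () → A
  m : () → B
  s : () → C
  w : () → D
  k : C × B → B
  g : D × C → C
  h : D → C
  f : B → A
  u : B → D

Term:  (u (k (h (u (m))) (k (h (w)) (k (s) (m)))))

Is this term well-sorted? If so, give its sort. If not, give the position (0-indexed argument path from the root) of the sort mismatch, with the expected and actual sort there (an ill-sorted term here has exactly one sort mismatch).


well-sorted; sort = D

        (m) : B
      (u (m)) : D
    (h (u (m))) : C
        (w) : D
      (h (w)) : C
        (s) : C
        (m) : B
      (k (s) (m)) : B
    (k (h (w)) (k (s) (m))) : B
  (k (h (u (m))) (k (h (w)) (k (s) (m)))) : B
(u (k (h (u (m))) (k (h (w)) (k (s) (m))))) : D


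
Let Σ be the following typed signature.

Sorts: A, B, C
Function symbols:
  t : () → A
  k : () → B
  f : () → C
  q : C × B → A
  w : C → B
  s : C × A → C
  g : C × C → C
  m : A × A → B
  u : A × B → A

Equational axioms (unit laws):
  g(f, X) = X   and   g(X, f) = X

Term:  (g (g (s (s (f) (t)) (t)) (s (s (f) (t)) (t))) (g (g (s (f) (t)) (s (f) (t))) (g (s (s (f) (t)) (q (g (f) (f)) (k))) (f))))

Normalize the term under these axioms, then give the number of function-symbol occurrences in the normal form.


size = 27

1. (g (g (s (s (f) (t)) (t)) (s (s (f) (t)) (t))) (g (g (s (f) (t)) (s (f) (t))) (g (s (s (f) (t)) (q (g (f) (f)) (k))) (f))))  →  (g (g (s (s (f) (t)) (t)) (s (s (f) (t)) (t))) (g (g (s (f) (t)) (s (f) (t))) (s (s (f) (t)) (q (g (f) (f)) (k)))))
2. (g (g (s (s (f) (t)) (t)) (s (s (f) (t)) (t))) (g (g (s (f) (t)) (s (f) (t))) (s (s (f) (t)) (q (g (f) (f)) (k)))))  →  (g (g (s (s (f) (t)) (t)) (s (s (f) (t)) (t))) (g (g (s (f) (t)) (s (f) (t))) (s (s (f) (t)) (q (f) (k)))))
normal form: (g (g (s (s (f) (t)) (t)) (s (s (f) (t)) (t))) (g (g (s (f) (t)) (s (f) (t))) (s (s (f) (t)) (q (f) (k)))))


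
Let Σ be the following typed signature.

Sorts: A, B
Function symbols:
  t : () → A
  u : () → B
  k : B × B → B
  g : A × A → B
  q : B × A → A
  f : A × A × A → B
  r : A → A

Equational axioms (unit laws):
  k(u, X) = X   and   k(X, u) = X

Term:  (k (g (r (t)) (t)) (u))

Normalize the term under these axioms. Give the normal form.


1. (k (g (r (t)) (t)) (u))  →  (g (r (t)) (t))

normal form = (g (r (t)) (t))


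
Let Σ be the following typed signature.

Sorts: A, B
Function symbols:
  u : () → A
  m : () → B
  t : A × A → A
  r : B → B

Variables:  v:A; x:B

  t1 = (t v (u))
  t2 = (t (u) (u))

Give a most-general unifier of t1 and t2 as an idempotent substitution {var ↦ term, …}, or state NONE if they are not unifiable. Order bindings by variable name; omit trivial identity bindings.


{v ↦ (u)}


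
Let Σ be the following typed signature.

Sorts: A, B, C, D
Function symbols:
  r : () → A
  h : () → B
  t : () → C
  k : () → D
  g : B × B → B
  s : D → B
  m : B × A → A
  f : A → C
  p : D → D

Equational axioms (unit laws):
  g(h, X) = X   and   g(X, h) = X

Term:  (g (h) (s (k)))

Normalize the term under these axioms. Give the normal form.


1. (g (h) (s (k)))  →  (s (k))

normal form = (s (k))


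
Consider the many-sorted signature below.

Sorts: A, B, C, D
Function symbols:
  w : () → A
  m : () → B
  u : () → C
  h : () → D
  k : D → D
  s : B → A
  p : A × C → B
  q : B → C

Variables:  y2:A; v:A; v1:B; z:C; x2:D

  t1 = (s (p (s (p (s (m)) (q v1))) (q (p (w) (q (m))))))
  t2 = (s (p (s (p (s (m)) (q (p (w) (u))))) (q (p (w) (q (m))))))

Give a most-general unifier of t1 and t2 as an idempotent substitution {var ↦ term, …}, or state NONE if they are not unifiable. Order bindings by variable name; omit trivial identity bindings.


{v1 ↦ (p (w) (u))}


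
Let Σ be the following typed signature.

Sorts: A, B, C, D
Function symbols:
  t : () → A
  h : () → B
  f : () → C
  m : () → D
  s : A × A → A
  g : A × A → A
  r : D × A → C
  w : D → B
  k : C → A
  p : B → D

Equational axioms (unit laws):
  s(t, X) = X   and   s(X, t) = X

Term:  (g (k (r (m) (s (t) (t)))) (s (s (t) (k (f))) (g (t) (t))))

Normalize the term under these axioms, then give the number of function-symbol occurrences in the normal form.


1. (g (k (r (m) (s (t) (t)))) (s (s (t) (k (f))) (g (t) (t))))  →  (g (k (r (m) (t))) (s (s (t) (k (f))) (g (t) (t))))
2. (g (k (r (m) (t))) (s (s (t) (k (f))) (g (t) (t))))  →  (g (k (r (m) (t))) (s (k (f)) (g (t) (t))))
normal form: (g (k (r (m) (t))) (s (k (f)) (g (t) (t))))

size = 11


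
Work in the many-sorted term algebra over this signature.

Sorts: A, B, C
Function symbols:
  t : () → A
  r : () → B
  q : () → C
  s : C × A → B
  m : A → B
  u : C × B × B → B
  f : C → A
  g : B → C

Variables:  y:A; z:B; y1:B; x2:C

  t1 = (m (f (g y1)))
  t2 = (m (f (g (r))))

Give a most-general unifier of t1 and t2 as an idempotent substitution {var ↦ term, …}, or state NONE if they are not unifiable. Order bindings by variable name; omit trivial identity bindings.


{y1 ↦ (r)}


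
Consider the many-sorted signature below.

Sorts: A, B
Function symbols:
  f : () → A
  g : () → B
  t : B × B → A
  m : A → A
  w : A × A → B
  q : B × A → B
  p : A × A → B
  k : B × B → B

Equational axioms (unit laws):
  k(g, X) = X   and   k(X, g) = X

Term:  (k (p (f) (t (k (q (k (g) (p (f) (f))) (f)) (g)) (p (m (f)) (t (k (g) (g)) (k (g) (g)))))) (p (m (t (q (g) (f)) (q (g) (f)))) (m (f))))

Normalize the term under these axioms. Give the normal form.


1. (k (p (f) (t (k (q (k (g) (p (f) (f))) (f)) (g)) (p (m (f)) (t (k (g) (g)) (k (g) (g)))))) (p (m (t (q (g) (f)) (q (g) (f)))) (m (f))))  →  (k (p (f) (t (q (k (g) (p (f) (f))) (f)) (p (m (f)) (t (k (g) (g)) (k (g) (g)))))) (p (m (t (q (g) (f)) (q (g) (f)))) (m (f))))
2. (k (p (f) (t (q (k (g) (p (f) (f))) (f)) (p (m (f)) (t (k (g) (g)) (k (g) (g)))))) (p (m (t (q (g) (f)) (q (g) (f)))) (m (f))))  →  (k (p (f) (t (q (p (f) (f)) (f)) (p (m (f)) (t (k (g) (g)) (k (g) (g)))))) (p (m (t (q (g) (f)) (q (g) (f)))) (m (f))))
3. (k (p (f) (t (q (p (f) (f)) (f)) (p (m (f)) (t (k (g) (g)) (k (g) (g)))))) (p (m (t (q (g) (f)) (q (g) (f)))) (m (f))))  →  (k (p (f) (t (q (p (f) (f)) (f)) (p (m (f)) (t (g) (k (g) (g)))))) (p (m (t (q (g) (f)) (q (g) (f)))) (m (f))))
4. (k (p (f) (t (q (p (f) (f)) (f)) (p (m (f)) (t (g) (k (g) (g)))))) (p (m (t (q (g) (f)) (q (g) (f)))) (m (f))))  →  (k (p (f) (t (q (p (f) (f)) (f)) (p (m (f)) (t (g) (g))))) (p (m (t (q (g) (f)) (q (g) (f)))) (m (f))))

normal form = (k (p (f) (t (q (p (f) (f)) (f)) (p (m (f)) (t (g) (g))))) (p (m (t (q (g) (f)) (q (g) (f)))) (m (f))))


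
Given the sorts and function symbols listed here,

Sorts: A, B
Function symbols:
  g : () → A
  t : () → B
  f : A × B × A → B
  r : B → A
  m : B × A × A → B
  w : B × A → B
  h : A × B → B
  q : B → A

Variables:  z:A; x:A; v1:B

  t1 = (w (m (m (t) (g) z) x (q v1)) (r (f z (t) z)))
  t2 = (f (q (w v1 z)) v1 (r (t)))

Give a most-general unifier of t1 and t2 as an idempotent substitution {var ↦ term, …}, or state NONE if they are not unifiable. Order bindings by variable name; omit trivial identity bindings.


NONE (not unifiable)

head clash or occurs-check failure — not unifiable


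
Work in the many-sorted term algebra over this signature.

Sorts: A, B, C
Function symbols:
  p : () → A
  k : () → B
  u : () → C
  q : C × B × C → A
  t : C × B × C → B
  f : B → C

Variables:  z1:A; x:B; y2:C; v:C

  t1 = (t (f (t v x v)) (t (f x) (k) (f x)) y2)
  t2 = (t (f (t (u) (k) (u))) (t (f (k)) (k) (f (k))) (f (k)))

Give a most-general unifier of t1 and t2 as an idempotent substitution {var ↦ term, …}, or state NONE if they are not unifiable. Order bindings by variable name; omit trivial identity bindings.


{v ↦ (u), x ↦ (k), y2 ↦ (f (k))}


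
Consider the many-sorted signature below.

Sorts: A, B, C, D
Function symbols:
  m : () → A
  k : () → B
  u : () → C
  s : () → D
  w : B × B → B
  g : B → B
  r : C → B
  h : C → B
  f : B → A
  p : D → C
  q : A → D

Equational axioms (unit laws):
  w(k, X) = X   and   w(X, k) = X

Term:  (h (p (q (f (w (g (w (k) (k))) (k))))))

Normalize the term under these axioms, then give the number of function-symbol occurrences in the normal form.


size = 6

1. (h (p (q (f (w (g (w (k) (k))) (k))))))  →  (h (p (q (f (g (w (k) (k)))))))
2. (h (p (q (f (g (w (k) (k)))))))  →  (h (p (q (f (g (k))))))
normal form: (h (p (q (f (g (k))))))


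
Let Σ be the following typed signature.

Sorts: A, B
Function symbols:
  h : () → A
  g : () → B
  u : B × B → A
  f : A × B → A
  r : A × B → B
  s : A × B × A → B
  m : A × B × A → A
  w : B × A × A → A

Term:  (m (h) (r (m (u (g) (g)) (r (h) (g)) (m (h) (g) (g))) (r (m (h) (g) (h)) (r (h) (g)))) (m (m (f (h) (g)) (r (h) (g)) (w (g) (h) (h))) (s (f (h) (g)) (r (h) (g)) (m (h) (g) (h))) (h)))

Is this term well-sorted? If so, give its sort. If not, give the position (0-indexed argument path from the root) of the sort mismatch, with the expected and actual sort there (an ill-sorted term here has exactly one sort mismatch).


ill-sorted at position [1, 0, 2, 2]: expected A, got B

  (h) : A
        (g) : B
        (g) : B
      (u (g) (g)) : A
        (h) : A
        (g) : B
      (r (h) (g)) : B
        (h) : A
        (g) : B
        (g) : B
      (m (h) (g) (g)) : ✗ arg 2 at [1, 0, 2, 2] has sort B, expected A
        (h) : A
        (g) : B
        (h) : A
      (m (h) (g) (h)) : A
        (h) : A
        (g) : B
      (r (h) (g)) : B
    (r (m (h) (g) (h)) (r (h) (g))) : B
        (h) : A
        (g) : B
      (f (h) (g)) : A
        (h) : A
        (g) : B
      (r (h) (g)) : B
        (g) : B
        (h) : A
        (h) : A
      (w (g) (h) (h)) : A
    (m (f (h) (g)) (r (h) (g)) (w (g) (h) (h))) : A
        (h) : A
        (g) : B
      (f (h) (g)) : A
        (h) : A
        (g) : B
      (r (h) (g)) : B
        (h) : A
        (g) : B
        (h) : A
      (m (h) (g) (h)) : A
    (s (f (h) (g)) (r (h) (g)) (m (h) (g) (h))) : B
    (h) : A
  (m (m (f (h) (g)) (r (h) (g)) (w (g) (h) (h))) (s (f (h) (g)) (r (h) (g)) (m (h) (g) (h))) (h)) : A


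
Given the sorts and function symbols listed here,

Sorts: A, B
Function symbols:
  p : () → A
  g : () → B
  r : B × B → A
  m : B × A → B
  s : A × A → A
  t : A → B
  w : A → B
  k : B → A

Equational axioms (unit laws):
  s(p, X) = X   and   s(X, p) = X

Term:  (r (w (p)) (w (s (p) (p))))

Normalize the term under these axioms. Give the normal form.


normal form = (r (w (p)) (w (p)))

1. (r (w (p)) (w (s (p) (p))))  →  (r (w (p)) (w (p)))


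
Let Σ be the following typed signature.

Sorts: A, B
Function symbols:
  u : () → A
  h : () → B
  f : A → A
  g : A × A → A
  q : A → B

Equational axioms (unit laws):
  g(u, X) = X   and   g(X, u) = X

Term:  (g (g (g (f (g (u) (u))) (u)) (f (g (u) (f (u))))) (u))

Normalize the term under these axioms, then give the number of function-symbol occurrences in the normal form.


1. (g (g (g (f (g (u) (u))) (u)) (f (g (u) (f (u))))) (u))  →  (g (g (f (g (u) (u))) (u)) (f (g (u) (f (u)))))
2. (g (g (f (g (u) (u))) (u)) (f (g (u) (f (u)))))  →  (g (f (g (u) (u))) (f (g (u) (f (u)))))
3. (g (f (g (u) (u))) (f (g (u) (f (u)))))  →  (g (f (u)) (f (g (u) (f (u)))))
4. (g (f (u)) (f (g (u) (f (u)))))  →  (g (f (u)) (f (f (u))))
normal form: (g (f (u)) (f (f (u))))

size = 6


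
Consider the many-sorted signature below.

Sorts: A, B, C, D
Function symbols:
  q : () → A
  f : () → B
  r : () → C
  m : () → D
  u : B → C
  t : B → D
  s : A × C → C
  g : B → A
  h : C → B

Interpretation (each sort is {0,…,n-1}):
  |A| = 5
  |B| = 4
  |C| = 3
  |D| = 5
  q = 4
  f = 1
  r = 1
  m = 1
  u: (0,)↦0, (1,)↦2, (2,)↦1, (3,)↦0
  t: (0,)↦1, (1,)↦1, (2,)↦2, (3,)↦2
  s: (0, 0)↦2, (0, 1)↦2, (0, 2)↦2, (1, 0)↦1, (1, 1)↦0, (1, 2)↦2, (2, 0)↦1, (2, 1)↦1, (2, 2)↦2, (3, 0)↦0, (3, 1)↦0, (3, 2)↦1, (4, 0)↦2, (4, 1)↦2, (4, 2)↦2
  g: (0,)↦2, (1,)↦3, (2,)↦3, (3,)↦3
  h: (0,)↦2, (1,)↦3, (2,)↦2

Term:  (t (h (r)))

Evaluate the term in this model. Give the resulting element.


value = 2

  r = 1
  (h (r)) = h(1,) = 3
  (t (h (r))) = t(3,) = 2


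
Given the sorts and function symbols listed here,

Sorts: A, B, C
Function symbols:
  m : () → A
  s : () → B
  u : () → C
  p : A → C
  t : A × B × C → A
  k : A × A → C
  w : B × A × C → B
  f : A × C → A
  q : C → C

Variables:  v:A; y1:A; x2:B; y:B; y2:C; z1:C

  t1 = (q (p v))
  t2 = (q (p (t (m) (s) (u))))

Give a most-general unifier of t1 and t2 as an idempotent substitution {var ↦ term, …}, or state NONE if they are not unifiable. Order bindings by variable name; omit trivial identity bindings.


{v ↦ (t (m) (s) (u))}


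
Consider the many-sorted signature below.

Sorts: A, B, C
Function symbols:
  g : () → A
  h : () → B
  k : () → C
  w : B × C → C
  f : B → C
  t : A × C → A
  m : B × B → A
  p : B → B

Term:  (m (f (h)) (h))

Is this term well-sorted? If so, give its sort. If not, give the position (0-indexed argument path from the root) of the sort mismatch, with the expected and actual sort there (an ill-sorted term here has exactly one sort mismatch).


ill-sorted at position [0]: expected B, got C

    (h) : B
  (f (h)) : C
  (h) : B
(m (f (h)) (h)) : ✗ arg 0 at [0] has sort C, expected B


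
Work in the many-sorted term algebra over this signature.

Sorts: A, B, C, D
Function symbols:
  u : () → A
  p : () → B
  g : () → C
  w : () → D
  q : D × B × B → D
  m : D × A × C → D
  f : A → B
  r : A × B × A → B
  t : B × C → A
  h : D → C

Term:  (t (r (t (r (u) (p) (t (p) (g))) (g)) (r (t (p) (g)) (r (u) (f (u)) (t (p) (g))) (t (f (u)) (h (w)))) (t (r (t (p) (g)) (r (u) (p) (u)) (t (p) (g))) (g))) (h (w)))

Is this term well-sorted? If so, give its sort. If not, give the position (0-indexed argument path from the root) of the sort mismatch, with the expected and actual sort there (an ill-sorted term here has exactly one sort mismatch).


well-sorted; sort = A

        (u) : A
        (p) : B
          (p) : B
          (g) : C
        (t (p) (g)) : A
      (r (u) (p) (t (p) (g))) : B
      (g) : C
    (t (r (u) (p) (t (p) (g))) (g)) : A
        (p) : B
        (g) : C
      (t (p) (g)) : A
        (u) : A
          (u) : A
        (f (u)) : B
          (p) : B
          (g) : C
        (t (p) (g)) : A
      (r (u) (f (u)) (t (p) (g))) : B
          (u) : A
        (f (u)) : B
          (w) : D
        (h (w)) : C
      (t (f (u)) (h (w))) : A
    (r (t (p) (g)) (r (u) (f (u)) (t (p) (g))) (t (f (u)) (h (w)))) : B
          (p) : B
          (g) : C
        (t (p) (g)) : A
          (u) : A
          (p) : B
          (u) : A
        (r (u) (p) (u)) : B
          (p) : B
          (g) : C
        (t (p) (g)) : A
      (r (t (p) (g)) (r (u) (p) (u)) (t (p) (g))) : B
      (g) : C
    (t (r (t (p) (g)) (r (u) (p) (u)) (t (p) (g))) (g)) : A
  (r (t (r (u) (p) (t (p) (g))) (g)) (r (t (p) (g)) (r (u) (f (u)) (t (p) (g))) (t (f (u)) (h (w)))) (t (r (t (p) (g)) (r (u) (p) (u)) (t (p) (g))) (g))) : B
    (w) : D
  (h (w)) : C
(t (r (t (r (u) (p) (t (p) (g))) (g)) (r (t (p) (g)) (r (u) (f (u)) (t (p) (g))) (t (f (u)) (h (w)))) (t (r (t (p) (g)) (r (u) (p) (u)) (t (p) (g))) (g))) (h (w))) : A


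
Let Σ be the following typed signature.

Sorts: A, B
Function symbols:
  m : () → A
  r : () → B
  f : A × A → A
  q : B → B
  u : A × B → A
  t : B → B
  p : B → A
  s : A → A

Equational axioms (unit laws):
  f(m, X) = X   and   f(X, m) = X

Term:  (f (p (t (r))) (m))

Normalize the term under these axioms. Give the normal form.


1. (f (p (t (r))) (m))  →  (p (t (r)))

normal form = (p (t (r)))


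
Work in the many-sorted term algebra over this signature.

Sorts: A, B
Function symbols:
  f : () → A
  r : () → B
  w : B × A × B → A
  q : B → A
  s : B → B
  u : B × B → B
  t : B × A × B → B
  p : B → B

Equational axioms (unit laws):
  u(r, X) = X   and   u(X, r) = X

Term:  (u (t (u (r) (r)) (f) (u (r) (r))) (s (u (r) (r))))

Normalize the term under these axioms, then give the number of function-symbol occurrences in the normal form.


size = 7

1. (u (t (u (r) (r)) (f) (u (r) (r))) (s (u (r) (r))))  →  (u (t (r) (f) (u (r) (r))) (s (u (r) (r))))
2. (u (t (r) (f) (u (r) (r))) (s (u (r) (r))))  →  (u (t (r) (f) (r)) (s (u (r) (r))))
3. (u (t (r) (f) (r)) (s (u (r) (r))))  →  (u (t (r) (f) (r)) (s (r)))
normal form: (u (t (r) (f) (r)) (s (r)))


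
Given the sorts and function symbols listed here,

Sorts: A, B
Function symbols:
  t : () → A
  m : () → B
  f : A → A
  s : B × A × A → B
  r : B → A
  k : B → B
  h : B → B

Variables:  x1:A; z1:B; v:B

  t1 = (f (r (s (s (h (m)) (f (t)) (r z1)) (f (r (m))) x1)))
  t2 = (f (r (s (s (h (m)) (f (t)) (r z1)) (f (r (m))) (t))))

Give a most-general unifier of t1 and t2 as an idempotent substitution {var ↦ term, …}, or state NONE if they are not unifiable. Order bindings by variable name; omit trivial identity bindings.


{x1 ↦ (t)}


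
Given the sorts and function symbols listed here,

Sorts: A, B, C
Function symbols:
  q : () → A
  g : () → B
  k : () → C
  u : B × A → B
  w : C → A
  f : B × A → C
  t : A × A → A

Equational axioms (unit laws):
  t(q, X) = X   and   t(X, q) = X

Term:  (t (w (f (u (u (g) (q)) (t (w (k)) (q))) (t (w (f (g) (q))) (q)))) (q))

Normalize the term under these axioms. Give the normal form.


1. (t (w (f (u (u (g) (q)) (t (w (k)) (q))) (t (w (f (g) (q))) (q)))) (q))  →  (w (f (u (u (g) (q)) (t (w (k)) (q))) (t (w (f (g) (q))) (q))))
2. (w (f (u (u (g) (q)) (t (w (k)) (q))) (t (w (f (g) (q))) (q))))  →  (w (f (u (u (g) (q)) (w (k))) (t (w (f (g) (q))) (q))))
3. (w (f (u (u (g) (q)) (w (k))) (t (w (f (g) (q))) (q))))  →  (w (f (u (u (g) (q)) (w (k))) (w (f (g) (q)))))

normal form = (w (f (u (u (g) (q)) (w (k))) (w (f (g) (q)))))


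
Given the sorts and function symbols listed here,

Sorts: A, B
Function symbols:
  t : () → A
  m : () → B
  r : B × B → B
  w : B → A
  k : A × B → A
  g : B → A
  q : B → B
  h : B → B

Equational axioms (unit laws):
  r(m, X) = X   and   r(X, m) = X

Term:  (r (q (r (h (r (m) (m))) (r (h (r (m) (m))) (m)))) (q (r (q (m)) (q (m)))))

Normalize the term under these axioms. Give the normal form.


1. (r (q (r (h (r (m) (m))) (r (h (r (m) (m))) (m)))) (q (r (q (m)) (q (m)))))  →  (r (q (r (h (m)) (r (h (r (m) (m))) (m)))) (q (r (q (m)) (q (m)))))
2. (r (q (r (h (m)) (r (h (r (m) (m))) (m)))) (q (r (q (m)) (q (m)))))  →  (r (q (r (h (m)) (h (r (m) (m))))) (q (r (q (m)) (q (m)))))
3. (r (q (r (h (m)) (h (r (m) (m))))) (q (r (q (m)) (q (m)))))  →  (r (q (r (h (m)) (h (m)))) (q (r (q (m)) (q (m)))))

normal form = (r (q (r (h (m)) (h (m)))) (q (r (q (m)) (q (m)))))


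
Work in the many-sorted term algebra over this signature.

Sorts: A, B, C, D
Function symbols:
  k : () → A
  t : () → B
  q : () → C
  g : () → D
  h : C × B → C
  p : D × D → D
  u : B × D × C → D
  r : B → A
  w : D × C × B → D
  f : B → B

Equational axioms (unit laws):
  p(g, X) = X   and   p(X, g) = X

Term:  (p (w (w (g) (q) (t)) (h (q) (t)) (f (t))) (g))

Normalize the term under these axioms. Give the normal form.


normal form = (w (w (g) (q) (t)) (h (q) (t)) (f (t)))

1. (p (w (w (g) (q) (t)) (h (q) (t)) (f (t))) (g))  →  (w (w (g) (q) (t)) (h (q) (t)) (f (t)))


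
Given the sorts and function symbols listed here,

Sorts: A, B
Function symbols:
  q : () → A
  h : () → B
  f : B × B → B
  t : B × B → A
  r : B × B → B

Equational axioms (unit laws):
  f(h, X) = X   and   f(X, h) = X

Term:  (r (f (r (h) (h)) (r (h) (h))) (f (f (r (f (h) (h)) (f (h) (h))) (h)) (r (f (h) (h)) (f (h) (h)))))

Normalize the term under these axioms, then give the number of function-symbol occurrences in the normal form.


size = 15

1. (r (f (r (h) (h)) (r (h) (h))) (f (f (r (f (h) (h)) (f (h) (h))) (h)) (r (f (h) (h)) (f (h) (h)))))  →  (r (f (r (h) (h)) (r (h) (h))) (f (r (f (h) (h)) (f (h) (h))) (r (f (h) (h)) (f (h) (h)))))
2. (r (f (r (h) (h)) (r (h) (h))) (f (r (f (h) (h)) (f (h) (h))) (r (f (h) (h)) (f (h) (h)))))  →  (r (f (r (h) (h)) (r (h) (h))) (f (r (h) (f (h) (h))) (r (f (h) (h)) (f (h) (h)))))
3. (r (f (r (h) (h)) (r (h) (h))) (f (r (h) (f (h) (h))) (r (f (h) (h)) (f (h) (h)))))  →  (r (f (r (h) (h)) (r (h) (h))) (f (r (h) (h)) (r (f (h) (h)) (f (h) (h)))))
4. (r (f (r (h) (h)) (r (h) (h))) (f (r (h) (h)) (r (f (h) (h)) (f (h) (h)))))  →  (r (f (r (h) (h)) (r (h) (h))) (f (r (h) (h)) (r (h) (f (h) (h)))))
5. (r (f (r (h) (h)) (r (h) (h))) (f (r (h) (h)) (r (h) (f (h) (h)))))  →  (r (f (r (h) (h)) (r (h) (h))) (f (r (h) (h)) (r (h) (h))))
normal form: (r (f (r (h) (h)) (r (h) (h))) (f (r (h) (h)) (r (h) (h))))


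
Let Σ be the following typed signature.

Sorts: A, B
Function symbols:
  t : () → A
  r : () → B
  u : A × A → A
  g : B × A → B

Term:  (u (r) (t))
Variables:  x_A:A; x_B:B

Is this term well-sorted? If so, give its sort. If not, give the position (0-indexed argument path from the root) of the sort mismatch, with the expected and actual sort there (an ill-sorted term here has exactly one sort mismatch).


ill-sorted at position [0]: expected A, got B

  (r) : B
  (t) : A
(u (r) (t)) : ✗ arg 0 at [0] has sort B, expected A


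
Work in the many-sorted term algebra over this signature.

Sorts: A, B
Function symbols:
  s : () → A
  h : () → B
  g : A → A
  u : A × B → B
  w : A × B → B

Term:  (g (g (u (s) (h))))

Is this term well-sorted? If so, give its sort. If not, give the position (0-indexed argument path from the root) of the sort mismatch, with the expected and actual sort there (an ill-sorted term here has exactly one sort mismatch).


      (s) : A
      (h) : B
    (u (s) (h)) : B
  (g (u (s) (h))) : ✗ arg 0 at [0, 0] has sort B, expected A

ill-sorted at position [0, 0]: expected A, got B


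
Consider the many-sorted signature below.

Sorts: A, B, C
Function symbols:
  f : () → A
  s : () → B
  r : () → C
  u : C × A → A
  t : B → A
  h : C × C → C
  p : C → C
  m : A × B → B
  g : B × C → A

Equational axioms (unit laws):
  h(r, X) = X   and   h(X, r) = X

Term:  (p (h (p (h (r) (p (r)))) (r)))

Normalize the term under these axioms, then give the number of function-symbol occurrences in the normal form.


1. (p (h (p (h (r) (p (r)))) (r)))  →  (p (p (h (r) (p (r)))))
2. (p (p (h (r) (p (r)))))  →  (p (p (p (r))))
normal form: (p (p (p (r))))

size = 4


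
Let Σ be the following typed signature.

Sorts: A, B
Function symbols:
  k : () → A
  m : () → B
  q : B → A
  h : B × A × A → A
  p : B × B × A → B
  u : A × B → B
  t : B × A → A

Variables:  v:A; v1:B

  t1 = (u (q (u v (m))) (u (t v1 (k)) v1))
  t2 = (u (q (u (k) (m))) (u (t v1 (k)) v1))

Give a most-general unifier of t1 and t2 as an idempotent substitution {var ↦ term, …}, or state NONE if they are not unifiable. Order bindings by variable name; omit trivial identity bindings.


{v ↦ (k)}


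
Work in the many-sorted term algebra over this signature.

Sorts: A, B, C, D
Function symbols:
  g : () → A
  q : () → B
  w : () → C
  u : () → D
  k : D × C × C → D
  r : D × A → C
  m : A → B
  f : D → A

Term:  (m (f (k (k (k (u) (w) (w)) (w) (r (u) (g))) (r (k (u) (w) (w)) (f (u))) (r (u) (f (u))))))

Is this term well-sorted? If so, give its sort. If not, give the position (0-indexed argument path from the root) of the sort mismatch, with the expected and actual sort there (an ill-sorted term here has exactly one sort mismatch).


well-sorted; sort = B

          (u) : D
          (w) : C
          (w) : C
        (k (u) (w) (w)) : D
        (w) : C
          (u) : D
          (g) : A
        (r (u) (g)) : C
      (k (k (u) (w) (w)) (w) (r (u) (g))) : D
          (u) : D
          (w) : C
          (w) : C
        (k (u) (w) (w)) : D
          (u) : D
        (f (u)) : A
      (r (k (u) (w) (w)) (f (u))) : C
        (u) : D
          (u) : D
        (f (u)) : A
      (r (u) (f (u))) : C
    (k (k (k (u) (w) (w)) (w) (r (u) (g))) (r (k (u) (w) (w)) (f (u))) (r (u) (f (u)))) : D
  (f (k (k (k (u) (w) (w)) (w) (r (u) (g))) (r (k (u) (w) (w)) (f (u))) (r (u) (f (u))))) : A
(m (f (k (k (k (u) (w) (w)) (w) (r (u) (g))) (r (k (u) (w) (w)) (f (u))) (r (u) (f (u)))))) : B


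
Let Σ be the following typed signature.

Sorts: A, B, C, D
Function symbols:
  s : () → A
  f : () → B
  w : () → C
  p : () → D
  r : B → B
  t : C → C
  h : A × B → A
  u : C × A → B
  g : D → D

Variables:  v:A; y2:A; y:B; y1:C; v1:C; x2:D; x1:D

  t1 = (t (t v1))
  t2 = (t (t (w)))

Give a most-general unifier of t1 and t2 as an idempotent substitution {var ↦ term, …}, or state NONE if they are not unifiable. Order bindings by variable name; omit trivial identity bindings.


{v1 ↦ (w)}


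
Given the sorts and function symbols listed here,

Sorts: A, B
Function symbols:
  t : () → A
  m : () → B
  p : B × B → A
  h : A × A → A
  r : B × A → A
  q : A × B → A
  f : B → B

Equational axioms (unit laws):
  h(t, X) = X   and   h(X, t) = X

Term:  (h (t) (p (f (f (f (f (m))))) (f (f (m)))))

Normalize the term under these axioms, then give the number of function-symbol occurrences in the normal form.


1. (h (t) (p (f (f (f (f (m))))) (f (f (m)))))  →  (p (f (f (f (f (m))))) (f (f (m))))
normal form: (p (f (f (f (f (m))))) (f (f (m))))

size = 9


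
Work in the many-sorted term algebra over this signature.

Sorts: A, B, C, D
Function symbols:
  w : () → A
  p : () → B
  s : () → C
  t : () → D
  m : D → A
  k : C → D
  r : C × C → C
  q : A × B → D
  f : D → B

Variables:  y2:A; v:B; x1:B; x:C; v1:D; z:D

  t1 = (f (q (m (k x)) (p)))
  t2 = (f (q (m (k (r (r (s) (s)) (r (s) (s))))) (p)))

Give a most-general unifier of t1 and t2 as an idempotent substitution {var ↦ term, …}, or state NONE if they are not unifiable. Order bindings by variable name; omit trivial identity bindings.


{x ↦ (r (r (s) (s)) (r (s) (s)))}


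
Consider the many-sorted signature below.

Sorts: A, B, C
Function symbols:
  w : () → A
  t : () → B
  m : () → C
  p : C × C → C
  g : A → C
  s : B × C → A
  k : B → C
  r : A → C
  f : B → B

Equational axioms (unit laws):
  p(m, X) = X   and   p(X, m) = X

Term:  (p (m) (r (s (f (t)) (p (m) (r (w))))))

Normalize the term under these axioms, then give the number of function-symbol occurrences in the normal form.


size = 6

1. (p (m) (r (s (f (t)) (p (m) (r (w))))))  →  (r (s (f (t)) (p (m) (r (w)))))
2. (r (s (f (t)) (p (m) (r (w)))))  →  (r (s (f (t)) (r (w))))
normal form: (r (s (f (t)) (r (w))))


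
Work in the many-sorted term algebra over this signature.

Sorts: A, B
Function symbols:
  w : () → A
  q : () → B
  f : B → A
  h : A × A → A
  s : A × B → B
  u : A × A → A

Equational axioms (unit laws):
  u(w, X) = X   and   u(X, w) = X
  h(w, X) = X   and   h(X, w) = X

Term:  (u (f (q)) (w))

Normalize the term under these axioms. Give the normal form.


normal form = (f (q))

1. (u (f (q)) (w))  →  (f (q))


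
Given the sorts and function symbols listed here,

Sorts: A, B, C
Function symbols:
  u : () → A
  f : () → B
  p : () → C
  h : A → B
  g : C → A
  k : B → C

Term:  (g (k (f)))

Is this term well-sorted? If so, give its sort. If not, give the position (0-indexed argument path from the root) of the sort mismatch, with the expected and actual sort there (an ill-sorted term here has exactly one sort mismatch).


well-sorted; sort = A

    (f) : B
  (k (f)) : C
(g (k (f))) : A


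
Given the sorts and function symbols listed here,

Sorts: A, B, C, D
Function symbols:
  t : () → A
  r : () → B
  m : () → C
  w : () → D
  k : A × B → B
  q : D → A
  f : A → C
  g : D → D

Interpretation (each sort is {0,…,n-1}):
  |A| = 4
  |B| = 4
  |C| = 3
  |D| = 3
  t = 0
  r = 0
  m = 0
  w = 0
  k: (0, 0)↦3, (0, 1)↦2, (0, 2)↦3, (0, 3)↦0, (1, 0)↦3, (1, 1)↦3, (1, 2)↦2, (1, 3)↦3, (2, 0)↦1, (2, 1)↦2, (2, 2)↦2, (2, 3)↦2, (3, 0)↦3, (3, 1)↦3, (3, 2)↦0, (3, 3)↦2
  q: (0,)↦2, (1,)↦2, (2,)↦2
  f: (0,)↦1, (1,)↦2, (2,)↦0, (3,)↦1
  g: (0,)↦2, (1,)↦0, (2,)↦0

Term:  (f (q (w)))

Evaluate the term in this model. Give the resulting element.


value = 0

  w = 0
  (q (w)) = q(0,) = 2
  (f (q (w))) = f(2,) = 0


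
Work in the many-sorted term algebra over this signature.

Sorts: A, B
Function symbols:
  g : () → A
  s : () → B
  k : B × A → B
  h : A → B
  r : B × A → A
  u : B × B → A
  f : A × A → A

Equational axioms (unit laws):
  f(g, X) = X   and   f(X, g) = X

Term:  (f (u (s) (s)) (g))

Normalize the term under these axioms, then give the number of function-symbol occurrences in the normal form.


size = 3

1. (f (u (s) (s)) (g))  →  (u (s) (s))
normal form: (u (s) (s))
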